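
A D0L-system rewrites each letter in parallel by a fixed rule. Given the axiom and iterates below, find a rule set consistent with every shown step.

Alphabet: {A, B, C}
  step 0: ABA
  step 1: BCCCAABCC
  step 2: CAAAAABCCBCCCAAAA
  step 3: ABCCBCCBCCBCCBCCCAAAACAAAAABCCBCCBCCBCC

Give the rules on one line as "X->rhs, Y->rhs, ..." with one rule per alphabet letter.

A->BCC, B->CAA, C->A

  step 2 ⇒ step 3: CAAAAABCCBCCCAAAA ⇒ A·BCC·BCC·BCC·BCC·BCC·CAA·A·A·CAA·A·A·A·BCC·BCC·BCC·BCC
    A ↦ BCC
    B ↦ CAA
    C ↦ A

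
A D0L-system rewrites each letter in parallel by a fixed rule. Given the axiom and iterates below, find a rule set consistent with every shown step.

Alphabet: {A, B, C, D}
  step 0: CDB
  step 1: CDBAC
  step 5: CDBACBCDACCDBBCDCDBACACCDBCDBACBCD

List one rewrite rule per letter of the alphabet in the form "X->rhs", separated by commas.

A->B, B->AC, C->CD, D->B

  step 0 ⇒ step 1: CDB ⇒ CD·B·AC
    B ↦ AC
    C ↦ CD
    D ↦ B
    A ↦ B  (constrained at step 1)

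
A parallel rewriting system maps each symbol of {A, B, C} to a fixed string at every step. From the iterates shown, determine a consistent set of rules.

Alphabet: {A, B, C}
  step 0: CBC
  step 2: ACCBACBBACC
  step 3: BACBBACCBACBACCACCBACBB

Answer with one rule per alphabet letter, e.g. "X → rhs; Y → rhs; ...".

A->BAC, B->ACC, C->B

  step 2 ⇒ step 3: ACCBACBBACC ⇒ BAC·B·B·ACC·BAC·B·ACC·ACC·BAC·B·B
    A ↦ BAC
    B ↦ ACC
    C ↦ B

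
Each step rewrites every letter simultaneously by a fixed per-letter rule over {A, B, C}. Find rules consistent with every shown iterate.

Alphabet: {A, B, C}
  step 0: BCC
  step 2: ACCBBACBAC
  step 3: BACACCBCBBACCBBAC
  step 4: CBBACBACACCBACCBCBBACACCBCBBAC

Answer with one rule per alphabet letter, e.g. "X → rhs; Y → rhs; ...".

  step 3 ⇒ step 4: BACACCBCBBACCBBAC ⇒ CB·B·AC·B·AC·AC·CB·AC·CB·CB·B·AC·AC·CB·CB·B·AC
    A ↦ B
    B ↦ CB
    C ↦ AC

A->B, B->CB, C->AC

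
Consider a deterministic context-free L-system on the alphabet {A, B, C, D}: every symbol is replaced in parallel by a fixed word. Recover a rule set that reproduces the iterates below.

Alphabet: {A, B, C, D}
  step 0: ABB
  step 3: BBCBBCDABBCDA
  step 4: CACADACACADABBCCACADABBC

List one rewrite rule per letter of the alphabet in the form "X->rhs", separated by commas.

  step 3 ⇒ step 4: BBCBBCDABBCDA ⇒ CA·CA·DA·CA·CA·DA·BB·C·CA·CA·DA·BB·C
    A ↦ C
    B ↦ CA
    C ↦ DA
    D ↦ BB

A->C, B->CA, C->DA, D->BB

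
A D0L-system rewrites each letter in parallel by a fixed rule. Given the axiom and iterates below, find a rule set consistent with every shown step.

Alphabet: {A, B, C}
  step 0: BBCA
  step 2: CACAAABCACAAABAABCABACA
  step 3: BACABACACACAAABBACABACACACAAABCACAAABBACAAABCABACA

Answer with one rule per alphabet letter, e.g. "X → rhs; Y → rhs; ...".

  step 2 ⇒ step 3: CACAAABCACAAABAABCABACA ⇒ BA·CA·BA·CA·CA·CA·AAB·BA·CA·BA·CA·CA·CA·AAB·CA·CA·AAB·BA·CA·AAB·CA·BA·CA
    A ↦ CA
    B ↦ AAB
    C ↦ BA

A->CA, B->AAB, C->BA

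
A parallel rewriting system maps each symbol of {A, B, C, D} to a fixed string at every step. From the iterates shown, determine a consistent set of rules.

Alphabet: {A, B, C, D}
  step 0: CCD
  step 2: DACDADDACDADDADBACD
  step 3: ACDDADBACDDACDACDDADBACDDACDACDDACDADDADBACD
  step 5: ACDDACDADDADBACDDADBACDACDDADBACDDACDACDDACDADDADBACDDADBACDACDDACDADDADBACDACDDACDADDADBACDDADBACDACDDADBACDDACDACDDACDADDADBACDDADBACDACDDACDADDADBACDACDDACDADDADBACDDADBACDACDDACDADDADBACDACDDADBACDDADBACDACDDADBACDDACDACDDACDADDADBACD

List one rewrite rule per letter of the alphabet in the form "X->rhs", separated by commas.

A->D, B->AD, C->ADB, D->ACD

  step 2 ⇒ step 3: DACDADDACDADDADBACD ⇒ ACD·D·ADB·ACD·D·ACD·ACD·D·ADB·ACD·D·ACD·ACD·D·ACD·AD·D·ADB·ACD
    A ↦ D
    B ↦ AD
    C ↦ ADB
    D ↦ ACD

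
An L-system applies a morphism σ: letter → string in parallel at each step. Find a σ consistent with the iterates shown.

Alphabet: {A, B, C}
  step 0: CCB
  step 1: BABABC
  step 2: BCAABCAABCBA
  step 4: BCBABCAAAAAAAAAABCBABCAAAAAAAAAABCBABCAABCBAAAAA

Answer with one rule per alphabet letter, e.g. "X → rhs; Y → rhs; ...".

  step 1 ⇒ step 2: BABABC ⇒ BC·AA·BC·AA·BC·BA
    A ↦ AA
    B ↦ BC
    C ↦ BA

A->AA, B->BC, C->BA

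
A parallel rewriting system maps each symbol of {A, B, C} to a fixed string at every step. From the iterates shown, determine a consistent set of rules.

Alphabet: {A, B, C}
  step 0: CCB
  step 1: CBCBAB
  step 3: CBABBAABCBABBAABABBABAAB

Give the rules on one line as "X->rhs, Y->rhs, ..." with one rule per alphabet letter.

A->BA, B->AB, C->CB

  step 0 ⇒ step 1: CCB ⇒ CB·CB·AB
    B ↦ AB
    C ↦ CB
    A ↦ BA  (constrained at step 1)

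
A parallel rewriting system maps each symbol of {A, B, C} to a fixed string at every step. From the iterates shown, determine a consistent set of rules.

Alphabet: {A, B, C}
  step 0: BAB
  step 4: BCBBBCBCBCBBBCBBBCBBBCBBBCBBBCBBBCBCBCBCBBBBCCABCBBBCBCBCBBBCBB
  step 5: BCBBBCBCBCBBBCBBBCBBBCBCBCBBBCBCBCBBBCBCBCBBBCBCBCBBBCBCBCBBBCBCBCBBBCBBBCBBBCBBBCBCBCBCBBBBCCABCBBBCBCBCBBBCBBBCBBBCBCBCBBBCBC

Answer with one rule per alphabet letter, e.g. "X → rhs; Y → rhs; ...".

  step 4 ⇒ step 5: BCBBBCBCBCBBBCBBBCBBBCBBBCBBBCBBBCBCBCBCBBBBCCABCBBBCBCBCBBBCBB ⇒ BC·BB·BC·BC·BC·BB·BC·BB·BC·BB·BC·BC·BC·BB·BC·BC·BC·BB·BC·BC·BC·BB·BC·BC·BC·BB·BC·BC·BC·BB·BC·BC·BC·BB·BC·BB·BC·BB·BC·BB·BC·BC·BC·BC·BB·BB·CCA·BC·BB·BC·BC·BC·BB·BC·BB·BC·BB·BC·BC·BC·BB·BC·BC
    A ↦ CCA
    B ↦ BC
    C ↦ BB

A->CCA, B->BC, C->BB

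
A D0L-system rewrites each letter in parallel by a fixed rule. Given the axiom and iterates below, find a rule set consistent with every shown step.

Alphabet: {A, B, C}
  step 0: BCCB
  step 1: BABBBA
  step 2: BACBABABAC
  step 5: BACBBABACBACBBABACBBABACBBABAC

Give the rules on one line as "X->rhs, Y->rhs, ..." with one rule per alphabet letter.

A->C, B->BA, C->B

  step 1 ⇒ step 2: BABBBA ⇒ BA·C·BA·BA·BA·C
    A ↦ C
    B ↦ BA
  step 0 ⇒ step 1: BCCB ⇒ BA·B·B·BA
    C ↦ B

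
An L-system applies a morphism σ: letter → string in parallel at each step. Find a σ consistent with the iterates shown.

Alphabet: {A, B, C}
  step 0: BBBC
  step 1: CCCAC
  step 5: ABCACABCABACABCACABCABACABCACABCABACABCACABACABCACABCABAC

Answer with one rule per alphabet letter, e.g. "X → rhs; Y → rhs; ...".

A->AB, B->C, C->AC

  step 0 ⇒ step 1: BBBC ⇒ C·C·C·AC
    B ↦ C
    C ↦ AC
    A ↦ AB  (constrained at step 1)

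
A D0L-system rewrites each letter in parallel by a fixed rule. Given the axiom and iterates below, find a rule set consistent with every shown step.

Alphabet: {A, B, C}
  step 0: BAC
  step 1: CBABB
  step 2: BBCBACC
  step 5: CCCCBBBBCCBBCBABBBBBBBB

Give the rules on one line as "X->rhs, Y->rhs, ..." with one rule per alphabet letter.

  step 1 ⇒ step 2: CBABB ⇒ BB·C·BA·C·C
    A ↦ BA
    B ↦ C
    C ↦ BB

A->BA, B->C, C->BB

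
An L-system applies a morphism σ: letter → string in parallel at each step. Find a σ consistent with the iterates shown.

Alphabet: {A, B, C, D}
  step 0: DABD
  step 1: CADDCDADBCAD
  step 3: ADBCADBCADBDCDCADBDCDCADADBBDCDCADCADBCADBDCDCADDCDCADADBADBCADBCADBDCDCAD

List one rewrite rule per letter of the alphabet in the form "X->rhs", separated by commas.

  step 0 ⇒ step 1: DABD ⇒ CAD·DCD·ADB·CAD
    A ↦ DCD
    B ↦ ADB
    D ↦ CAD
    C ↦ B  (constrained at step 1)

A->DCD, B->ADB, C->B, D->CAD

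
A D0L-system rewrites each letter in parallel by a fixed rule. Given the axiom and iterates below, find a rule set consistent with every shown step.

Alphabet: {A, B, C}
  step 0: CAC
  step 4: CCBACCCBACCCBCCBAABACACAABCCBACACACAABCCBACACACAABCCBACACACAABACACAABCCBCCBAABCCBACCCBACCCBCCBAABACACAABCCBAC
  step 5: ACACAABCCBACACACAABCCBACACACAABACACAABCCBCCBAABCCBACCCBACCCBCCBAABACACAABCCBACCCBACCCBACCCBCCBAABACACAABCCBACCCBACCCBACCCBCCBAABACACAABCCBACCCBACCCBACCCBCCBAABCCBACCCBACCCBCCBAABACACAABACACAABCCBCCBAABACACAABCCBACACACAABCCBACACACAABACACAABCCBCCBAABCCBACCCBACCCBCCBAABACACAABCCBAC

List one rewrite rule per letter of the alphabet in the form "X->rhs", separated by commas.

A->CCB, B->AAB, C->AC

  step 4 ⇒ step 5: CCBACCCBACCCBCCBAABACACAABCCBACACACAABCCBACACACAABCCBACACACAABACACAABCCBCCBAABCCBACCCBACCCBCCBAABACACAABCCBAC ⇒ AC·AC·AAB·CCB·AC·AC·AC·AAB·CCB·AC·AC·AC·AAB·AC·AC·AAB·CCB·CCB·AAB·CCB·AC·CCB·AC·CCB·CCB·AAB·AC·AC·AAB·CCB·AC·CCB·AC·CCB·AC·CCB·CCB·AAB·AC·AC·AAB·CCB·AC·CCB·AC·CCB·AC·CCB·CCB·AAB·AC·AC·AAB·CCB·AC·CCB·AC·CCB·AC·CCB·CCB·AAB·CCB·AC·CCB·AC·CCB·CCB·AAB·AC·AC·AAB·AC·AC·AAB·CCB·CCB·AAB·AC·AC·AAB·CCB·AC·AC·AC·AAB·CCB·AC·AC·AC·AAB·AC·AC·AAB·CCB·CCB·AAB·CCB·AC·CCB·AC·CCB·CCB·AAB·AC·AC·AAB·CCB·AC
    A ↦ CCB
    B ↦ AAB
    C ↦ AC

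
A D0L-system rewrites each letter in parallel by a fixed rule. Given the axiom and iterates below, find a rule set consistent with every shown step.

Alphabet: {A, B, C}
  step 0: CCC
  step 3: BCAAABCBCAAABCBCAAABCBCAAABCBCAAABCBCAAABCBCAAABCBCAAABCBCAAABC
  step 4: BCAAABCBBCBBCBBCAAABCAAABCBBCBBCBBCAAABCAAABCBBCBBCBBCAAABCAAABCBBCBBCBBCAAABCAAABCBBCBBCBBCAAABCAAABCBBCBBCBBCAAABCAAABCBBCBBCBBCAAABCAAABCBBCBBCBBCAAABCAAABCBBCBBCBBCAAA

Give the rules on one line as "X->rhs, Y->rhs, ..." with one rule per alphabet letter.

A->BCB, B->BC, C->AAA

  step 3 ⇒ step 4: BCAAABCBCAAABCBCAAABCBCAAABCBCAAABCBCAAABCBCAAABCBCAAABCBCAAABC ⇒ BC·AAA·BCB·BCB·BCB·BC·AAA·BC·AAA·BCB·BCB·BCB·BC·AAA·BC·AAA·BCB·BCB·BCB·BC·AAA·BC·AAA·BCB·BCB·BCB·BC·AAA·BC·AAA·BCB·BCB·BCB·BC·AAA·BC·AAA·BCB·BCB·BCB·BC·AAA·BC·AAA·BCB·BCB·BCB·BC·AAA·BC·AAA·BCB·BCB·BCB·BC·AAA·BC·AAA·BCB·BCB·BCB·BC·AAA
    A ↦ BCB
    B ↦ BC
    C ↦ AAA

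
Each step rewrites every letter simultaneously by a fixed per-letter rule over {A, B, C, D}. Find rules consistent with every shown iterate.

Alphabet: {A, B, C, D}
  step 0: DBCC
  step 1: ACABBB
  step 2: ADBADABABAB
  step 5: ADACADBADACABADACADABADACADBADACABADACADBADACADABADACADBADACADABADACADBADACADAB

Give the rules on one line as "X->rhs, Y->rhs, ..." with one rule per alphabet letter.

A->AD, B->AB, C->B, D->AC

  step 1 ⇒ step 2: ACABBB ⇒ AD·B·AD·AB·AB·AB
    A ↦ AD
    B ↦ AB
    C ↦ B
  step 0 ⇒ step 1: DBCC ⇒ AC·AB·B·B
    D ↦ AC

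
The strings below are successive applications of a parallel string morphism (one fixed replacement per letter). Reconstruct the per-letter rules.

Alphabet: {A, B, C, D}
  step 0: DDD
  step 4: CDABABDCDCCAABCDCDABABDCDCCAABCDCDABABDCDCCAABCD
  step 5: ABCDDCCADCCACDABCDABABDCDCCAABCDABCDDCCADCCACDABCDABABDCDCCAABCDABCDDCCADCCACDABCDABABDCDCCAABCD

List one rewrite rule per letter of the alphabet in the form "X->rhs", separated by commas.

  step 4 ⇒ step 5: CDABABDCDCCAABCDCDABABDCDCCAABCDCDABABDCDCCAABCD ⇒ AB·CD·DC·CA·DC·CA·CD·AB·CD·AB·AB·DC·DC·CA·AB·CD·AB·CD·DC·CA·DC·CA·CD·AB·CD·AB·AB·DC·DC·CA·AB·CD·AB·CD·DC·CA·DC·CA·CD·AB·CD·AB·AB·DC·DC·CA·AB·CD
    A ↦ DC
    B ↦ CA
    C ↦ AB
    D ↦ CD

A->DC, B->CA, C->AB, D->CD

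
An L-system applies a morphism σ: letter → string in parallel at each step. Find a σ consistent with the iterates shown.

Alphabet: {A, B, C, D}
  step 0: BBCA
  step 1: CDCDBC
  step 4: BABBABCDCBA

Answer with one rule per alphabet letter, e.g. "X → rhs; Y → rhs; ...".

  step 0 ⇒ step 1: BBCA ⇒ CD·CD·B·C
    A ↦ C
    B ↦ CD
    C ↦ B
    D ↦ A  (constrained at step 1)

A->C, B->CD, C->B, D->A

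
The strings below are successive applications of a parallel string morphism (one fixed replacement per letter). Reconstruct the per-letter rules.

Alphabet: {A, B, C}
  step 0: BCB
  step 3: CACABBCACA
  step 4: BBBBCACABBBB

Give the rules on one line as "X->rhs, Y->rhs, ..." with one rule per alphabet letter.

A->B, B->CA, C->B

  step 3 ⇒ step 4: CACABBCACA ⇒ B·B·B·B·CA·CA·B·B·B·B
    A ↦ B
    B ↦ CA
    C ↦ B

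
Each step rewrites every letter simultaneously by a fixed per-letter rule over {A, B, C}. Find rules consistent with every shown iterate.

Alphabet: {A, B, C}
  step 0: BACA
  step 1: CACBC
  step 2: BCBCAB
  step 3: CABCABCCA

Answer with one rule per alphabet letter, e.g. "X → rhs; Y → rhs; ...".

  step 2 ⇒ step 3: BCBCAB ⇒ CA·B·CA·B·C·CA
    A ↦ C
    B ↦ CA
    C ↦ B

A->C, B->CA, C->B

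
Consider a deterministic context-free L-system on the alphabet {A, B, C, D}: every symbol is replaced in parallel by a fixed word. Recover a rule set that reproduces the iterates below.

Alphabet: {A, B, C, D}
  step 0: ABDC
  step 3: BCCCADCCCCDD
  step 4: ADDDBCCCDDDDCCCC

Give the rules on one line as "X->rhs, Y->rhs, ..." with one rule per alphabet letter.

A->BC, B->A, C->D, D->CC

  step 3 ⇒ step 4: BCCCADCCCCDD ⇒ A·D·D·D·BC·CC·D·D·D·D·CC·CC
    A ↦ BC
    B ↦ A
    C ↦ D
    D ↦ CC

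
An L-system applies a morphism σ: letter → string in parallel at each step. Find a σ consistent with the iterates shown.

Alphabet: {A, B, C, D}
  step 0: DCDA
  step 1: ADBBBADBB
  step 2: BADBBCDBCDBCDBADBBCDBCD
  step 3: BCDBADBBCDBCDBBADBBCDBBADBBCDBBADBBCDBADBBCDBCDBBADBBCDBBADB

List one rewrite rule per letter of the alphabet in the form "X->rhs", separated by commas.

A->B, B->BCD, C->BB, D->ADB

  step 2 ⇒ step 3: BADBBCDBCDBCDBADBBCDBCD ⇒ BCD·B·ADB·BCD·BCD·BB·ADB·BCD·BB·ADB·BCD·BB·ADB·BCD·B·ADB·BCD·BCD·BB·ADB·BCD·BB·ADB
    A ↦ B
    B ↦ BCD
    C ↦ BB
    D ↦ ADB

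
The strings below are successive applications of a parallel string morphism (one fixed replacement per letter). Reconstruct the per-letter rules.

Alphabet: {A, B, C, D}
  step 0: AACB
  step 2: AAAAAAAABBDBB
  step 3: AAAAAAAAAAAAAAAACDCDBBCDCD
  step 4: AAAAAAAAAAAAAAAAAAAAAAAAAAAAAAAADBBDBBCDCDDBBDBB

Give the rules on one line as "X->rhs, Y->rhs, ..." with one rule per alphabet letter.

  step 3 ⇒ step 4: AAAAAAAAAAAAAAAACDCDBBCDCD ⇒ AA·AA·AA·AA·AA·AA·AA·AA·AA·AA·AA·AA·AA·AA·AA·AA·D·BB·D·BB·CD·CD·D·BB·D·BB
    A ↦ AA
    B ↦ CD
    C ↦ D
    D ↦ BB

A->AA, B->CD, C->D, D->BB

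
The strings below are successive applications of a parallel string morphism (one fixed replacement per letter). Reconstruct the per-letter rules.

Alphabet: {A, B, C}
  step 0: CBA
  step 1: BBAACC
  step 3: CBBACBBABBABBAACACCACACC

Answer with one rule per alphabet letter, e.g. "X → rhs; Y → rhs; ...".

A->C, B->AC, C->BBA

  step 0 ⇒ step 1: CBA ⇒ BBA·AC·C
    A ↦ C
    B ↦ AC
    C ↦ BBA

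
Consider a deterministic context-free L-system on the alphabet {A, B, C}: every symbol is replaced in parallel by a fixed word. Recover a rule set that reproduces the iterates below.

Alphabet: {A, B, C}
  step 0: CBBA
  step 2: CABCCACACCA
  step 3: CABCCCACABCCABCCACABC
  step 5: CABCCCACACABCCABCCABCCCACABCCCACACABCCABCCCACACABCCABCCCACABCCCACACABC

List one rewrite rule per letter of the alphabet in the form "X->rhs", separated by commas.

  step 2 ⇒ step 3: CABCCACACCA ⇒ CA·BC·C·CA·CA·BC·CA·BC·CA·CA·BC
    A ↦ BC
    B ↦ C
    C ↦ CA

A->BC, B->C, C->CA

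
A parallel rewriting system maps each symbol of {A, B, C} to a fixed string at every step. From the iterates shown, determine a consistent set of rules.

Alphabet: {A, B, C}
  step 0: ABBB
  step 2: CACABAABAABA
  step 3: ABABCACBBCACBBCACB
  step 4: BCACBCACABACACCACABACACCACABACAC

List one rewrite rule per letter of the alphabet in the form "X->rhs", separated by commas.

  step 3 ⇒ step 4: ABABCACBBCACBBCACB ⇒ B·CAC·B·CAC·A·B·A·CAC·CAC·A·B·A·CAC·CAC·A·B·A·CAC
    A ↦ B
    B ↦ CAC
    C ↦ A

A->B, B->CAC, C->A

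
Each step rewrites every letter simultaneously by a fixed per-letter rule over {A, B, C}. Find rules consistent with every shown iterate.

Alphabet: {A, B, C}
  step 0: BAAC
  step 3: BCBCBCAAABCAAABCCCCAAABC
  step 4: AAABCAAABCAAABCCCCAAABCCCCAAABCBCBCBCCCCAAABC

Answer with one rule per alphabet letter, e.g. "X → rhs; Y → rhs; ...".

A->C, B->AAA, C->BC

  step 3 ⇒ step 4: BCBCBCAAABCAAABCCCCAAABC ⇒ AAA·BC·AAA·BC·AAA·BC·C·C·C·AAA·BC·C·C·C·AAA·BC·BC·BC·BC·C·C·C·AAA·BC
    A ↦ C
    B ↦ AAA
    C ↦ BC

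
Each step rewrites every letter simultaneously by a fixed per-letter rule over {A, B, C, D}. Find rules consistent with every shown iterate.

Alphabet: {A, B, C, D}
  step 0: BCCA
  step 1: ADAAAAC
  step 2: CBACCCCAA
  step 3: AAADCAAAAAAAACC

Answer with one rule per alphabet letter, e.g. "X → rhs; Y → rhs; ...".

A->C, B->AD, C->AA, D->BA

  step 2 ⇒ step 3: CBACCCCAA ⇒ AA·AD·C·AA·AA·AA·AA·C·C
    A ↦ C
    B ↦ AD
    C ↦ AA
  step 1 ⇒ step 2: ADAAAAC ⇒ C·BA·C·C·C·C·AA
    D ↦ BA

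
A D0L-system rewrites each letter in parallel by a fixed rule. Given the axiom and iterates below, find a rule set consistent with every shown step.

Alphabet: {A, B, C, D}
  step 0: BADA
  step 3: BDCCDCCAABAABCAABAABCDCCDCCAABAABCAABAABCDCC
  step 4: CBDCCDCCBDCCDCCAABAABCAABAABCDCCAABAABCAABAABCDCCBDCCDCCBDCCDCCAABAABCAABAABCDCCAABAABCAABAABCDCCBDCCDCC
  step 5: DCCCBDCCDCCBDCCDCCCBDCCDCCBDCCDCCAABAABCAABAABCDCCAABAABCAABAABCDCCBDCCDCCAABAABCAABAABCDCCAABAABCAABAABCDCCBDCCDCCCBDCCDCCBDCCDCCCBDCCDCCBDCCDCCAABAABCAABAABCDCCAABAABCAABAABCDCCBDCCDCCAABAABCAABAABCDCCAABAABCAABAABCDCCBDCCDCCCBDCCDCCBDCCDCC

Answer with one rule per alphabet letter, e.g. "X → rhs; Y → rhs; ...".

A->AAB, B->C, C->DCC, D->B

  step 4 ⇒ step 5: CBDCCDCCBDCCDCCAABAABCAABAABCDCCAABAABCAABAABCDCCBDCCDCCBDCCDCCAABAABCAABAABCDCCAABAABCAABAABCDCCBDCCDCC ⇒ DCC·C·B·DCC·DCC·B·DCC·DCC·C·B·DCC·DCC·B·DCC·DCC·AAB·AAB·C·AAB·AAB·C·DCC·AAB·AAB·C·AAB·AAB·C·DCC·B·DCC·DCC·AAB·AAB·C·AAB·AAB·C·DCC·AAB·AAB·C·AAB·AAB·C·DCC·B·DCC·DCC·C·B·DCC·DCC·B·DCC·DCC·C·B·DCC·DCC·B·DCC·DCC·AAB·AAB·C·AAB·AAB·C·DCC·AAB·AAB·C·AAB·AAB·C·DCC·B·DCC·DCC·AAB·AAB·C·AAB·AAB·C·DCC·AAB·AAB·C·AAB·AAB·C·DCC·B·DCC·DCC·C·B·DCC·DCC·B·DCC·DCC
    A ↦ AAB
    B ↦ C
    C ↦ DCC
    D ↦ B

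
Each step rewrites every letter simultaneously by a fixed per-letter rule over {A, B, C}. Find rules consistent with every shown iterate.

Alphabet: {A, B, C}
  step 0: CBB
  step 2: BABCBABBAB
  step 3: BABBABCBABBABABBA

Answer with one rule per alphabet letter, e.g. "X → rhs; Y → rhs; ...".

A->B, B->BA, C->BC

  step 2 ⇒ step 3: BABCBABBAB ⇒ BA·B·BA·BC·BA·B·BA·BA·B·BA
    A ↦ B
    B ↦ BA
    C ↦ BC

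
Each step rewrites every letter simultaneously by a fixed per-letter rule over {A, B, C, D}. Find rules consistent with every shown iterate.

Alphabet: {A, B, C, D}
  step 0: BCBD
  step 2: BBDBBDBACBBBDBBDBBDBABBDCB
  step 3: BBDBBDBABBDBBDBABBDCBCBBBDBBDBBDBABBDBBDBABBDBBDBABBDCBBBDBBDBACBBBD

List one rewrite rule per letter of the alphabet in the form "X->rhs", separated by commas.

A->CB, B->BBD, C->CB, D->BA

  step 2 ⇒ step 3: BBDBBDBACBBBDBBDBBDBABBDCB ⇒ BBD·BBD·BA·BBD·BBD·BA·BBD·CB·CB·BBD·BBD·BBD·BA·BBD·BBD·BA·BBD·BBD·BA·BBD·CB·BBD·BBD·BA·CB·BBD
    A ↦ CB
    B ↦ BBD
    C ↦ CB
    D ↦ BA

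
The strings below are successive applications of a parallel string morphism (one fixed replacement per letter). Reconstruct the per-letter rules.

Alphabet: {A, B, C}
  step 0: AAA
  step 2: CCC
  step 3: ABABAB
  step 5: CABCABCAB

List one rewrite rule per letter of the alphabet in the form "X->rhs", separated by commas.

  step 2 ⇒ step 3: CCC ⇒ AB·AB·AB
    C ↦ AB
    A ↦ B  (constrained at step 0)
    B ↦ C  (constrained at step 3)

A->B, B->C, C->AB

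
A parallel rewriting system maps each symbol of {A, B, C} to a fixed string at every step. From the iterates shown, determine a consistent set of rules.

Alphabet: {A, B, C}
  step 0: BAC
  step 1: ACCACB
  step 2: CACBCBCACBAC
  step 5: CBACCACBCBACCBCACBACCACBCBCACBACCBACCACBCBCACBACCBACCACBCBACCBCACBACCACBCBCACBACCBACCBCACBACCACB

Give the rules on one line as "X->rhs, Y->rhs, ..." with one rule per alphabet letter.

  step 1 ⇒ step 2: ACCACB ⇒ CA·CB·CB·CA·CB·AC
    A ↦ CA
    B ↦ AC
    C ↦ CB

A->CA, B->AC, C->CB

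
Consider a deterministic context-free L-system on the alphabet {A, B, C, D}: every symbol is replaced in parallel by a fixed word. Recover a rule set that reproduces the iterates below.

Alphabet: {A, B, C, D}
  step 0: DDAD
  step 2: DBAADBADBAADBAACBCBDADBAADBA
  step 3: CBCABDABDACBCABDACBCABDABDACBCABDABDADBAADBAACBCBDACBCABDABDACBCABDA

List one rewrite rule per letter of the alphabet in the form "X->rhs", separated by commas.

A->BDA, B->A, C->DBA, D->CBC

  step 2 ⇒ step 3: DBAADBADBAADBAACBCBDADBAADBA ⇒ CBC·A·BDA·BDA·CBC·A·BDA·CBC·A·BDA·BDA·CBC·A·BDA·BDA·DBA·A·DBA·A·CBC·BDA·CBC·A·BDA·BDA·CBC·A·BDA
    A ↦ BDA
    B ↦ A
    C ↦ DBA
    D ↦ CBC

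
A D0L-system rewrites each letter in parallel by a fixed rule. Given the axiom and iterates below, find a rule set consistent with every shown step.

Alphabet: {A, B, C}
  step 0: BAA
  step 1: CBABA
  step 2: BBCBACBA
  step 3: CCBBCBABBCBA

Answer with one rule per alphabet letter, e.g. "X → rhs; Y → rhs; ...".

  step 2 ⇒ step 3: BBCBACBA ⇒ C·C·BB·C·BA·BB·C·BA
    A ↦ BA
    B ↦ C
    C ↦ BB

A->BA, B->C, C->BB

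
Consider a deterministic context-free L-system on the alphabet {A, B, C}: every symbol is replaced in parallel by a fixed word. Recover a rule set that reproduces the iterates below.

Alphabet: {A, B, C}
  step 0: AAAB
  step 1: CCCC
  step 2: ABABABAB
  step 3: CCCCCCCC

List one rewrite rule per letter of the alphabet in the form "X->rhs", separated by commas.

  step 2 ⇒ step 3: ABABABAB ⇒ C·C·C·C·C·C·C·C
    A ↦ C
    B ↦ C
  step 1 ⇒ step 2: CCCC ⇒ AB·AB·AB·AB
    C ↦ AB

A->C, B->C, C->AB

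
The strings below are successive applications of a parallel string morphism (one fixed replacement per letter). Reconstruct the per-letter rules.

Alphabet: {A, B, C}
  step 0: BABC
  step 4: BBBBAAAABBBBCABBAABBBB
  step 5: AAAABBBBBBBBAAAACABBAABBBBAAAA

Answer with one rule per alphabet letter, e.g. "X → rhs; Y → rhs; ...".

  step 4 ⇒ step 5: BBBBAAAABBBBCABBAABBBB ⇒ A·A·A·A·BB·BB·BB·BB·A·A·A·A·CA·BB·A·A·BB·BB·A·A·A·A
    A ↦ BB
    B ↦ A
    C ↦ CA

A->BB, B->A, C->CA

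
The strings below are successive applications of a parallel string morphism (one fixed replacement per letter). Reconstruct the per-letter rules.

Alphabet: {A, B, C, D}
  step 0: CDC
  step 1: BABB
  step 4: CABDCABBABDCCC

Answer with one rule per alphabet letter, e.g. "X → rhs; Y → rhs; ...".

  step 0 ⇒ step 1: CDC ⇒ B·AB·B
    C ↦ B
    D ↦ AB
    A ↦ ABD  (constrained at step 1)
    B ↦ C  (constrained at step 1)

A->ABD, B->C, C->B, D->AB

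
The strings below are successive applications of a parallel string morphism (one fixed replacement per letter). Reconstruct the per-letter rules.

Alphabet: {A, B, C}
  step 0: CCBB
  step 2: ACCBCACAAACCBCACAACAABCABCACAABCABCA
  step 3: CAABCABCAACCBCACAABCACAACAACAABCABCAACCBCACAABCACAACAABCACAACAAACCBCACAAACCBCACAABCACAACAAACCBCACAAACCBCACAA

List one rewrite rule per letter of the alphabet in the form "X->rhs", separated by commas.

  step 2 ⇒ step 3: ACCBCACAAACCBCACAACAABCABCACAABCABCA ⇒ CAA·BCA·BCA·ACC·BCA·CAA·BCA·CAA·CAA·CAA·BCA·BCA·ACC·BCA·CAA·BCA·CAA·CAA·BCA·CAA·CAA·ACC·BCA·CAA·ACC·BCA·CAA·BCA·CAA·CAA·ACC·BCA·CAA·ACC·BCA·CAA
    A ↦ CAA
    B ↦ ACC
    C ↦ BCA

A->CAA, B->ACC, C->BCA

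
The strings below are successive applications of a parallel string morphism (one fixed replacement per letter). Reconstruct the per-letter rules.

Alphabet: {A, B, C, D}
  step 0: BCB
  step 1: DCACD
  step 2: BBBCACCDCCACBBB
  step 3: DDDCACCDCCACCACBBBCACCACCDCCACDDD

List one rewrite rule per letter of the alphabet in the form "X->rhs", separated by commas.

  step 2 ⇒ step 3: BBBCACCDCCACBBB ⇒ D·D·D·CAC·CDC·CAC·CAC·BBB·CAC·CAC·CDC·CAC·D·D·D
    A ↦ CDC
    B ↦ D
    C ↦ CAC
    D ↦ BBB

A->CDC, B->D, C->CAC, D->BBB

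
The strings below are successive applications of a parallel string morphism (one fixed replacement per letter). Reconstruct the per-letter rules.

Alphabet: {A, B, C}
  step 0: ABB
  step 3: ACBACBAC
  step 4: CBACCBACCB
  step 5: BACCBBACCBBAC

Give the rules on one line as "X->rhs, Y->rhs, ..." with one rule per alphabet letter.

  step 4 ⇒ step 5: CBACCBACCB ⇒ B·AC·C·B·B·AC·C·B·B·AC
    A ↦ C
    B ↦ AC
    C ↦ B

A->C, B->AC, C->B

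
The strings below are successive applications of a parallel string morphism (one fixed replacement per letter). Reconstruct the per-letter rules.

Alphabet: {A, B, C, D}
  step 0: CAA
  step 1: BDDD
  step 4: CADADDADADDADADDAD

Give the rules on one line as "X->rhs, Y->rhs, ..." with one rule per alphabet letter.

A->D, B->C, C->BD, D->AD

  step 0 ⇒ step 1: CAA ⇒ BD·D·D
    A ↦ D
    C ↦ BD
    B ↦ C  (constrained at step 1)
    D ↦ AD  (constrained at step 1)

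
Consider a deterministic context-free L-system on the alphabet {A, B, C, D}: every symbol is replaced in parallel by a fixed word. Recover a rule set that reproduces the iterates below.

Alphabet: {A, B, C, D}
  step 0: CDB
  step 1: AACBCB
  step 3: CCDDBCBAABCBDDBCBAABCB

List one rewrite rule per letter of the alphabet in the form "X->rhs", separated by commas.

  step 0 ⇒ step 1: CDB ⇒ AA·C·BCB
    B ↦ BCB
    C ↦ AA
    D ↦ C
    A ↦ D  (constrained at step 1)

A->D, B->BCB, C->AA, D->C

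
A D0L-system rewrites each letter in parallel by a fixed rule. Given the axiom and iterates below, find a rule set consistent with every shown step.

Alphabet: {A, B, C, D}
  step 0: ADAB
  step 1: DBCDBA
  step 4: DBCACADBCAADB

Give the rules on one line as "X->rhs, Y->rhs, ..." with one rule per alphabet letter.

  step 0 ⇒ step 1: ADAB ⇒ DB·C·DB·A
    A ↦ DB
    B ↦ A
    D ↦ C
    C ↦ A  (constrained at step 1)

A->DB, B->A, C->A, D->C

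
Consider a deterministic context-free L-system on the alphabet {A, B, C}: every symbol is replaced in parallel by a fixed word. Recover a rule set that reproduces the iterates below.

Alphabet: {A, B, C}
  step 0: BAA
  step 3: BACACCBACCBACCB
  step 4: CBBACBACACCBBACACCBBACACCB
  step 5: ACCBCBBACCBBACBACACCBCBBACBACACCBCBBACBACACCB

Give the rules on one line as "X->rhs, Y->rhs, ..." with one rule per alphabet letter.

A->B, B->CB, C->AC

  step 4 ⇒ step 5: CBBACBACACCBBACACCBBACACCB ⇒ AC·CB·CB·B·AC·CB·B·AC·B·AC·AC·CB·CB·B·AC·B·AC·AC·CB·CB·B·AC·B·AC·AC·CB
    A ↦ B
    B ↦ CB
    C ↦ AC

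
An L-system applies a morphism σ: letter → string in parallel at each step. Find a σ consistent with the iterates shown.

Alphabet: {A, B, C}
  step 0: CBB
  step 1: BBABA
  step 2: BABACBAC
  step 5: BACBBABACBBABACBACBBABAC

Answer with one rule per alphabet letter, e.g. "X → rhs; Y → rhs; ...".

  step 1 ⇒ step 2: BBABA ⇒ BA·BA·C·BA·C
    A ↦ C
    B ↦ BA
  step 0 ⇒ step 1: CBB ⇒ B·BA·BA
    C ↦ B

A->C, B->BA, C->B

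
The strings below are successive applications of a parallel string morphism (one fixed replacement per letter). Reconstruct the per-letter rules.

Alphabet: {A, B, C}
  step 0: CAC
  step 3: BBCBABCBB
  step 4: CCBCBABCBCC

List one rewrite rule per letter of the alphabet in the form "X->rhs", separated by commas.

A->BAB, B->C, C->B

  step 3 ⇒ step 4: BBCBABCBB ⇒ C·C·B·C·BAB·C·B·C·C
    A ↦ BAB
    B ↦ C
    C ↦ B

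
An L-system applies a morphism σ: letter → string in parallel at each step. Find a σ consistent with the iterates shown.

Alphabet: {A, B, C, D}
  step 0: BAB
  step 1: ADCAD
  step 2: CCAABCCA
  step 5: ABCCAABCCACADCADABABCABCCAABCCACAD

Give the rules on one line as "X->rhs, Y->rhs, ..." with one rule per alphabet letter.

A->C, B->AD, C->AB, D->CA

  step 1 ⇒ step 2: ADCAD ⇒ C·CA·AB·C·CA
    A ↦ C
    C ↦ AB
    D ↦ CA
  step 0 ⇒ step 1: BAB ⇒ AD·C·AD
    B ↦ AD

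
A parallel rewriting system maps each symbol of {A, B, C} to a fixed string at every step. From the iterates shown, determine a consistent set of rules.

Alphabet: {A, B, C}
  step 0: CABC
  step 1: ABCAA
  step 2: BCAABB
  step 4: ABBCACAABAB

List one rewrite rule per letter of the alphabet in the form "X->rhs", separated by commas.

A->B, B->CA, C->A

  step 1 ⇒ step 2: ABCAA ⇒ B·CA·A·B·B
    A ↦ B
    B ↦ CA
    C ↦ A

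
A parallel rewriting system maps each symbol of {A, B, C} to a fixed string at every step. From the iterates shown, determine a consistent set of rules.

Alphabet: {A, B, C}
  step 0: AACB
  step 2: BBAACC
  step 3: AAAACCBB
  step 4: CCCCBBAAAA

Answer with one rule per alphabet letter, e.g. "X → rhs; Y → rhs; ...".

  step 3 ⇒ step 4: AAAACCBB ⇒ C·C·C·C·B·B·AA·AA
    A ↦ C
    B ↦ AA
    C ↦ B

A->C, B->AA, C->B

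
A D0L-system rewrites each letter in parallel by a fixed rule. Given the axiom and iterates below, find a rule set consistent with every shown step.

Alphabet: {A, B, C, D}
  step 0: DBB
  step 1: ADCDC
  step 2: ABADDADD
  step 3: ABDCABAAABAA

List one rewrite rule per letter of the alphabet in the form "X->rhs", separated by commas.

A->AB, B->DC, C->DD, D->A

  step 2 ⇒ step 3: ABADDADD ⇒ AB·DC·AB·A·A·AB·A·A
    A ↦ AB
    B ↦ DC
    D ↦ A
  step 1 ⇒ step 2: ADCDC ⇒ AB·A·DD·A·DD
    C ↦ DD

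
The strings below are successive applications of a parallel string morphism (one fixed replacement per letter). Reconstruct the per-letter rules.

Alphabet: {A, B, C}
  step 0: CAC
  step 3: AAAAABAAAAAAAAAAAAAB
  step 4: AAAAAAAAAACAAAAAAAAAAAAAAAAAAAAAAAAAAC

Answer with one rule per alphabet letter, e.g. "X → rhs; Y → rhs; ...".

  step 3 ⇒ step 4: AAAAABAAAAAAAAAAAAAB ⇒ AA·AA·AA·AA·AA·C·AA·AA·AA·AA·AA·AA·AA·AA·AA·AA·AA·AA·AA·C
    A ↦ AA
    B ↦ C
    C ↦ AB  (constrained at step 0)

A->AA, B->C, C->AB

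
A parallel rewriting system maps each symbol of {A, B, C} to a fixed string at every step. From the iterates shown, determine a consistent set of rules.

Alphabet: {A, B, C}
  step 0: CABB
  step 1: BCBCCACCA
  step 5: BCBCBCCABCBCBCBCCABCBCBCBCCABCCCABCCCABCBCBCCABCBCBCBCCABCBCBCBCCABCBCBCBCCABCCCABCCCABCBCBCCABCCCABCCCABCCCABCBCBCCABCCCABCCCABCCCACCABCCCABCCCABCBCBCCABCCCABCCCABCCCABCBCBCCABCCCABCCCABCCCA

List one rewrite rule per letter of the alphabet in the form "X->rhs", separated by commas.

  step 0 ⇒ step 1: CABB ⇒ BC·B·CCA·CCA
    A ↦ B
    B ↦ CCA
    C ↦ BC

A->B, B->CCA, C->BC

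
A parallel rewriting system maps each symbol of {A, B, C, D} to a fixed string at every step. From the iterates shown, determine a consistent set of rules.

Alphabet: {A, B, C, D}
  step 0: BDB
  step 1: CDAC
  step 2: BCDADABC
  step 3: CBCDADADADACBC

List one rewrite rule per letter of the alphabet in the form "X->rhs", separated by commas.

  step 2 ⇒ step 3: BCDADABC ⇒ C·BC·DA·DA·DA·DA·C·BC
    A ↦ DA
    B ↦ C
    C ↦ BC
    D ↦ DA

A->DA, B->C, C->BC, D->DA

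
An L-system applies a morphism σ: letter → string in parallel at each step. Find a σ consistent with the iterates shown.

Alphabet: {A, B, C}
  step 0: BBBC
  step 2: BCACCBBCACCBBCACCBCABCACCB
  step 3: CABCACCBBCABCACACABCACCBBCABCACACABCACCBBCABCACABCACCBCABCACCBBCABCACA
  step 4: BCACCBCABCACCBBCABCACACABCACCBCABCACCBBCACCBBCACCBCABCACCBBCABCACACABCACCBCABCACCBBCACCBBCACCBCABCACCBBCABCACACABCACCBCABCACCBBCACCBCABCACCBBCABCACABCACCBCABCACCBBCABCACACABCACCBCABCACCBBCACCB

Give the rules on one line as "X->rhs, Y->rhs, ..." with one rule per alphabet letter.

  step 3 ⇒ step 4: CABCACCBBCABCACACABCACCBBCABCACACABCACCBBCABCACABCACCBCABCACCBBCABCACA ⇒ BCA·CCB·CA·BCA·CCB·BCA·BCA·CA·CA·BCA·CCB·CA·BCA·CCB·BCA·CCB·BCA·CCB·CA·BCA·CCB·BCA·BCA·CA·CA·BCA·CCB·CA·BCA·CCB·BCA·CCB·BCA·CCB·CA·BCA·CCB·BCA·BCA·CA·CA·BCA·CCB·CA·BCA·CCB·BCA·CCB·CA·BCA·CCB·BCA·BCA·CA·BCA·CCB·CA·BCA·CCB·BCA·BCA·CA·CA·BCA·CCB·CA·BCA·CCB·BCA·CCB
    A ↦ CCB
    B ↦ CA
    C ↦ BCA

A->CCB, B->CA, C->BCA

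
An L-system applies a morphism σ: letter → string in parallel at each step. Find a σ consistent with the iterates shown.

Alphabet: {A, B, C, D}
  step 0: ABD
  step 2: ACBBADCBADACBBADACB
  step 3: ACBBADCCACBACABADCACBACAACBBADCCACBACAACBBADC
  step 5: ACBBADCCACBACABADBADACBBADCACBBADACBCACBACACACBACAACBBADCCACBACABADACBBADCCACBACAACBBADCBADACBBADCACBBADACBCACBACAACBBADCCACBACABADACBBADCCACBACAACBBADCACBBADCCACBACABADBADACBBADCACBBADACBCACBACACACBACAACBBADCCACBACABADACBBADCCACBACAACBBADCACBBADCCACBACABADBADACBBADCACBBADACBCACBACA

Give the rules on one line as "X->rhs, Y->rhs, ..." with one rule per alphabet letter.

A->ACB, B->C, C->BAD, D->ACA

  step 2 ⇒ step 3: ACBBADCBADACBBADACB ⇒ ACB·BAD·C·C·ACB·ACA·BAD·C·ACB·ACA·ACB·BAD·C·C·ACB·ACA·ACB·BAD·C
    A ↦ ACB
    B ↦ C
    C ↦ BAD
    D ↦ ACA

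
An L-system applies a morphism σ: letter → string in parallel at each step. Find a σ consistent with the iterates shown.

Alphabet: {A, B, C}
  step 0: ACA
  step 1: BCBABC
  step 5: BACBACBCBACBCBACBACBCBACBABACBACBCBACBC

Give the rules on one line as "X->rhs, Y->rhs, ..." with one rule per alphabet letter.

A->BC, B->C, C->BA

  step 0 ⇒ step 1: ACA ⇒ BC·BA·BC
    A ↦ BC
    C ↦ BA
    B ↦ C  (constrained at step 1)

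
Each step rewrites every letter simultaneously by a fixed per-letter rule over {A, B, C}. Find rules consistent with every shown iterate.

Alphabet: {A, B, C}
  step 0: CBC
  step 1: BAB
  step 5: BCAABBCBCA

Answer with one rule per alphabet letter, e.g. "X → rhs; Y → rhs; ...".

A->BC, B->A, C->B

  step 0 ⇒ step 1: CBC ⇒ B·A·B
    B ↦ A
    C ↦ B
    A ↦ BC  (constrained at step 1)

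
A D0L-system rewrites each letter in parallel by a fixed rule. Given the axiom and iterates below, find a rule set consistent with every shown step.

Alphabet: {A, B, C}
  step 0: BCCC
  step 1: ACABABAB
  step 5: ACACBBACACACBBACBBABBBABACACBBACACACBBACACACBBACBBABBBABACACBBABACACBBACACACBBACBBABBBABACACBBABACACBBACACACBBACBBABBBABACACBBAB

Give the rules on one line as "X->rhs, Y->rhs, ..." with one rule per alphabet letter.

  step 0 ⇒ step 1: BCCC ⇒ AC·AB·AB·AB
    B ↦ AC
    C ↦ AB
    A ↦ BB  (constrained at step 1)

A->BB, B->AC, C->AB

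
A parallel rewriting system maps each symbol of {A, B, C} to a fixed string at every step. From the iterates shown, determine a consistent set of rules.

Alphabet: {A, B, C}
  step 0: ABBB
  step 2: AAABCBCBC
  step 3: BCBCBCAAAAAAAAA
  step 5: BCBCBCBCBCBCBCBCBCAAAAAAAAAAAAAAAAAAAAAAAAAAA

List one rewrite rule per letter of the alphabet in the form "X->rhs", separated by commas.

A->BC, B->A, C->AA

  step 2 ⇒ step 3: AAABCBCBC ⇒ BC·BC·BC·A·AA·A·AA·A·AA
    A ↦ BC
    B ↦ A
    C ↦ AA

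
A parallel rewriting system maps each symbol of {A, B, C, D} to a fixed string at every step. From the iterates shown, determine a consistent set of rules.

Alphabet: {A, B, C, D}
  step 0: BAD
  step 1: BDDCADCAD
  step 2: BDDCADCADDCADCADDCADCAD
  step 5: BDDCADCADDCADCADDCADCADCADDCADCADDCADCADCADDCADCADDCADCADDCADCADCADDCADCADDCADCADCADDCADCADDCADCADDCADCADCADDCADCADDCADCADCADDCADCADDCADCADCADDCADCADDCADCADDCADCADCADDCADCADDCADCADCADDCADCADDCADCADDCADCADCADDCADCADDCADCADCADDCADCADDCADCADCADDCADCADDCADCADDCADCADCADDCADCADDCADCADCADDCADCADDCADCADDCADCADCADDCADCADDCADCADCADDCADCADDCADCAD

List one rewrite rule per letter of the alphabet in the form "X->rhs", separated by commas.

  step 1 ⇒ step 2: BDDCADCAD ⇒ BDD·CAD·CAD·D·CAD·CAD·D·CAD·CAD
    A ↦ CAD
    B ↦ BDD
    C ↦ D
    D ↦ CAD

A->CAD, B->BDD, C->D, D->CAD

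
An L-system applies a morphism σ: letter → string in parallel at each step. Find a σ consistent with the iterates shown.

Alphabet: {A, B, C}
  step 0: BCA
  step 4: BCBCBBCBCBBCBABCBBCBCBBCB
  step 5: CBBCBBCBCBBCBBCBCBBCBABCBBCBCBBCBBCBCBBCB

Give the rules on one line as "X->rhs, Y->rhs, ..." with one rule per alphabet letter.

  step 4 ⇒ step 5: BCBCBBCBCBBCBABCBBCBCBBCB ⇒ CB·B·CB·B·CB·CB·B·CB·B·CB·CB·B·CB·AB·CB·B·CB·CB·B·CB·B·CB·CB·B·CB
    A ↦ AB
    B ↦ CB
    C ↦ B

A->AB, B->CB, C->B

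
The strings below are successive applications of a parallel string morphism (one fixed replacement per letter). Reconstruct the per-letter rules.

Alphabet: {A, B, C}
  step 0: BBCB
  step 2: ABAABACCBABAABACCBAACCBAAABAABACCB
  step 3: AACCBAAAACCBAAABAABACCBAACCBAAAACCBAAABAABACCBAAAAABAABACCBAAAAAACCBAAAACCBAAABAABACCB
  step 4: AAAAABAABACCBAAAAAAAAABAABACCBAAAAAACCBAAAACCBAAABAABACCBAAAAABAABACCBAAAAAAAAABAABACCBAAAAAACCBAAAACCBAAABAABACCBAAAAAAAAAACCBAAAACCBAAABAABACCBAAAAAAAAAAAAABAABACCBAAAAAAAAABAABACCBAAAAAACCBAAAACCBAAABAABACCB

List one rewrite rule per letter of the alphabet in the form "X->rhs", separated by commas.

  step 3 ⇒ step 4: AACCBAAAACCBAAABAABACCBAACCBAAAACCBAAABAABACCBAAAAABAABACCBAAAAAACCBAAAACCBAAABAABACCB ⇒ AA·AA·ABA·ABA·CCB·AA·AA·AA·AA·ABA·ABA·CCB·AA·AA·AA·CCB·AA·AA·CCB·AA·ABA·ABA·CCB·AA·AA·ABA·ABA·CCB·AA·AA·AA·AA·ABA·ABA·CCB·AA·AA·AA·CCB·AA·AA·CCB·AA·ABA·ABA·CCB·AA·AA·AA·AA·AA·CCB·AA·AA·CCB·AA·ABA·ABA·CCB·AA·AA·AA·AA·AA·AA·ABA·ABA·CCB·AA·AA·AA·AA·ABA·ABA·CCB·AA·AA·AA·CCB·AA·AA·CCB·AA·ABA·ABA·CCB
    A ↦ AA
    B ↦ CCB
    C ↦ ABA

A->AA, B->CCB, C->ABA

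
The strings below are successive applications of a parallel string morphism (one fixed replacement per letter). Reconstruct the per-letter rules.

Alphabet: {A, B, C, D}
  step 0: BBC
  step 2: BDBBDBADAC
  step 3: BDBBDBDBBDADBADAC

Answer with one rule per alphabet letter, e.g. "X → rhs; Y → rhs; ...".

  step 2 ⇒ step 3: BDBBDBADAC ⇒ BD·B·BD·BD·B·BD·AD·B·AD·AC
    A ↦ AD
    B ↦ BD
    C ↦ AC
    D ↦ B

A->AD, B->BD, C->AC, D->B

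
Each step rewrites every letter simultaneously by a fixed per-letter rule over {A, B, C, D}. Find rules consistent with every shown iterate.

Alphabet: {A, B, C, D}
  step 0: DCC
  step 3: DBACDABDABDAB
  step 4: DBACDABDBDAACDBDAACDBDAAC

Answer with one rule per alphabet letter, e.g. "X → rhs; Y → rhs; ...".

A->DA, B->AC, C->B, D->DB

  step 3 ⇒ step 4: DBACDABDABDAB ⇒ DB·AC·DA·B·DB·DA·AC·DB·DA·AC·DB·DA·AC
    A ↦ DA
    B ↦ AC
    C ↦ B
    D ↦ DB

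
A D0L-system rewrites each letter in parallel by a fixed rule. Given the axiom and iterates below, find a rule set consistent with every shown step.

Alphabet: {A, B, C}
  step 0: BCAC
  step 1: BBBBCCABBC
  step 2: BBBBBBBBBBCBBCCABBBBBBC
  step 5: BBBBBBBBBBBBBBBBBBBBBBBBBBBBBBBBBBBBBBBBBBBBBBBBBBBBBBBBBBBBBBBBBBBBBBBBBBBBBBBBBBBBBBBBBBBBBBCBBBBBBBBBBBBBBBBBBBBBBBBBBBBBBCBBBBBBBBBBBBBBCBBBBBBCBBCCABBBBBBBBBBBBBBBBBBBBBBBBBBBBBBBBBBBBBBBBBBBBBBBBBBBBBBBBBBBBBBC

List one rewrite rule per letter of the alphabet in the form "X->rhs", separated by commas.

  step 1 ⇒ step 2: BBBBCCABBC ⇒ BB·BB·BB·BB·BBC·BBC·CA·BB·BB·BBC
    A ↦ CA
    B ↦ BB
    C ↦ BBC

A->CA, B->BB, C->BBC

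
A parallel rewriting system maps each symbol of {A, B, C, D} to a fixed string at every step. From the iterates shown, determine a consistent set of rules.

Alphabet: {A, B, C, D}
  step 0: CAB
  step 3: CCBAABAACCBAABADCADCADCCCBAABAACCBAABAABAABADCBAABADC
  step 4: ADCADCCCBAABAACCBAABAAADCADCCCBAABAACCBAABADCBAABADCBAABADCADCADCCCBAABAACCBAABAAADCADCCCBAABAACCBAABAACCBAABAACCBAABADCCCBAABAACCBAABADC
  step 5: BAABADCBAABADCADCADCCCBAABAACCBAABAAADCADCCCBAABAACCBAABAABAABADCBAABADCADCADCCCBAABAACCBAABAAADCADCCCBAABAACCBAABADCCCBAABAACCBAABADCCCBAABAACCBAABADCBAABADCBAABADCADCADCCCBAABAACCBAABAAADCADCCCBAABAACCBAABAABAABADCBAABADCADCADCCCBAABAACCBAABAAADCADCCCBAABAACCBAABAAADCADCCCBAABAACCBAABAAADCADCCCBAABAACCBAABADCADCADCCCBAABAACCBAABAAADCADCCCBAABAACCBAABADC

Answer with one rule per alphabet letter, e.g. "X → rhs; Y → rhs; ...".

  step 4 ⇒ step 5: ADCADCCCBAABAACCBAABAAADCADCCCBAABAACCBAABADCBAABADCBAABADCADCADCCCBAABAACCBAABAAADCADCCCBAABAACCBAABAACCBAABAACCBAABADCCCBAABAACCBAABADC ⇒ BAA·B·ADC·BAA·B·ADC·ADC·ADC·CC·BAA·BAA·CC·BAA·BAA·ADC·ADC·CC·BAA·BAA·CC·BAA·BAA·BAA·B·ADC·BAA·B·ADC·ADC·ADC·CC·BAA·BAA·CC·BAA·BAA·ADC·ADC·CC·BAA·BAA·CC·BAA·B·ADC·CC·BAA·BAA·CC·BAA·B·ADC·CC·BAA·BAA·CC·BAA·B·ADC·BAA·B·ADC·BAA·B·ADC·ADC·ADC·CC·BAA·BAA·CC·BAA·BAA·ADC·ADC·CC·BAA·BAA·CC·BAA·BAA·BAA·B·ADC·BAA·B·ADC·ADC·ADC·CC·BAA·BAA·CC·BAA·BAA·ADC·ADC·CC·BAA·BAA·CC·BAA·BAA·ADC·ADC·CC·BAA·BAA·CC·BAA·BAA·ADC·ADC·CC·BAA·BAA·CC·BAA·B·ADC·ADC·ADC·CC·BAA·BAA·CC·BAA·BAA·ADC·ADC·CC·BAA·BAA·CC·BAA·B·ADC
    A ↦ BAA
    B ↦ CC
    C ↦ ADC
    D ↦ B

A->BAA, B->CC, C->ADC, D->B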